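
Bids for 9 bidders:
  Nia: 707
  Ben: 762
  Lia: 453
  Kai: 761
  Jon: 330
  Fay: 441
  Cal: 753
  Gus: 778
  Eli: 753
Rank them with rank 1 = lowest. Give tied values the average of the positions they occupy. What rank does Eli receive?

Sorted (ascending): 330, 441, 453, 707, 753, 753, 761, 762, 778
The 2 values of 753 occupy positions 5–6 → average rank (5+6)/2 = 5.5.
Eli has value 753 → rank 5.5.

5.5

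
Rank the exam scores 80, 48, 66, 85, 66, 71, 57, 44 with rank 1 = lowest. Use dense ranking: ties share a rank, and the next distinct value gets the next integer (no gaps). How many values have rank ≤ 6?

7

Sorted (ascending): 44, 48, 57, 66, 66, 71, 80, 85
The 2 values of 66 share dense rank 4.
Remaining distinct values take the next consecutive integers.
Ranks ≤ 6: {1, 2, 3, 4, 4, 5, 6} → 7 values.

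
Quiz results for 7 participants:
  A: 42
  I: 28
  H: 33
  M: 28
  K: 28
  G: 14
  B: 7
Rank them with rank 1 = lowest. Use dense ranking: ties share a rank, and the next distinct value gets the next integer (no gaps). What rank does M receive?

3

Sorted (ascending): 7, 14, 28, 28, 28, 33, 42
The 3 values of 28 share dense rank 3.
Remaining distinct values take the next consecutive integers.
M has value 28 → rank 3.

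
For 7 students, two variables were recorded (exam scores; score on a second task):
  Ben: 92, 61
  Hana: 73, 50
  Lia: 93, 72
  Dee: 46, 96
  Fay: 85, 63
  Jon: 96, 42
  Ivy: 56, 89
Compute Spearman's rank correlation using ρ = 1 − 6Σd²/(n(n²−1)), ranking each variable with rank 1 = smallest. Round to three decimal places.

-0.679

Ranks of variable 1: 5, 3, 6, 1, 4, 7, 2
Ranks of variable 2: 3, 2, 5, 7, 4, 1, 6
d = r₁ − r₂: 2, 1, 1, -6, 0, 6, -4
d²: 4, 1, 1, 36, 0, 36, 16; Σd² = 94
ρ = 1 − 6·94/(7·48) = 1 − 564/336 = -0.679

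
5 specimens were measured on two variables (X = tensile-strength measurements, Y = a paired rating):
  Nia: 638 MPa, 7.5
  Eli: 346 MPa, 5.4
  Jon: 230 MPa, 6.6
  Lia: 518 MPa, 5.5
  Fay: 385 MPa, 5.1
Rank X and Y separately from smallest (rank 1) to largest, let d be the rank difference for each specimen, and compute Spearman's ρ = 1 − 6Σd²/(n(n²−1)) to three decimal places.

0.300

Ranks of variable 1: 5, 2, 1, 4, 3
Ranks of variable 2: 5, 2, 4, 3, 1
d = r₁ − r₂: 0, 0, -3, 1, 2
d²: 0, 0, 9, 1, 4; Σd² = 14
ρ = 1 − 6·14/(5·24) = 1 − 84/120 = 0.300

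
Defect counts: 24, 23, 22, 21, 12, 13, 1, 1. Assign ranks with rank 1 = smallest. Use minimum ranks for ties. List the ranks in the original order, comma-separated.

Sorted (ascending): 1, 1, 12, 13, 21, 22, 23, 24
The 2 values of 1 occupy positions 1–2 → each gets rank 1.

8, 7, 6, 5, 3, 4, 1, 1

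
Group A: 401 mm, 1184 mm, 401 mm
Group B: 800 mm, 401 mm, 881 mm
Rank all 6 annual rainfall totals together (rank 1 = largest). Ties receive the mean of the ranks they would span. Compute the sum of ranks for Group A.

Sorted (descending): 1184, 881, 800, 401, 401, 401
The 3 values of 401 occupy positions 4–6 → average rank 5.
Group A values → pooled ranks: 401→5, 1184→1, 401→5
Rank sum = 5 + 1 + 5 = 11

11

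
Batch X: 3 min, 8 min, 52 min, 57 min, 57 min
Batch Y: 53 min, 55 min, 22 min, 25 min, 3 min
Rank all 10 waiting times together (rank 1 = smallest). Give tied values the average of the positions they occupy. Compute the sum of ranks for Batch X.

29.5

Sorted (ascending): 3, 3, 8, 22, 25, 52, 53, 55, 57, 57
The 2 values of 3 occupy positions 1–2 → average rank (1+2)/2 = 1.5.
The 2 values of 57 occupy positions 9–10 → average rank (9+10)/2 = 9.5.
Batch X values → pooled ranks: 3→1.5, 8→3, 52→6, 57→9.5, 57→9.5
Rank sum = 1.5 + 3 + 6 + 9.5 + 9.5 = 29.5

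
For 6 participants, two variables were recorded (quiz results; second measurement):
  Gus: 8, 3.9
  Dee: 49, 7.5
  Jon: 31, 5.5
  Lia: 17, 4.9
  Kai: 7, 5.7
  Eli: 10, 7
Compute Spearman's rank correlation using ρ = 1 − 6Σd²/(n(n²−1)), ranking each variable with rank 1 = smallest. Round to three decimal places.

0.371

Ranks of variable 1: 2, 6, 5, 4, 1, 3
Ranks of variable 2: 1, 6, 3, 2, 4, 5
d = r₁ − r₂: 1, 0, 2, 2, -3, -2
d²: 1, 0, 4, 4, 9, 4; Σd² = 22
ρ = 1 − 6·22/(6·35) = 1 − 132/210 = 0.371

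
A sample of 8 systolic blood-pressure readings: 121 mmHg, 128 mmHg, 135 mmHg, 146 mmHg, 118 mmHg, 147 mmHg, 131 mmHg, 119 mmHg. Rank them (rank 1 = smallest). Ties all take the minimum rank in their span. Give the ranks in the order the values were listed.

3, 4, 6, 7, 1, 8, 5, 2

Sorted (ascending): 118, 119, 121, 128, 131, 135, 146, 147
No ties — each value takes its position as its rank.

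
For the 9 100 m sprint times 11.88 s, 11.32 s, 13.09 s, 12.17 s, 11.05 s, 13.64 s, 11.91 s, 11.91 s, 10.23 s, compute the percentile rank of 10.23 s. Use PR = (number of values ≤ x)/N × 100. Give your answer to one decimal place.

N = 9.
Strictly below 10.23: 0. Equal to 10.23: 1.
PR = 1/9 × 100 = 11.1

11.1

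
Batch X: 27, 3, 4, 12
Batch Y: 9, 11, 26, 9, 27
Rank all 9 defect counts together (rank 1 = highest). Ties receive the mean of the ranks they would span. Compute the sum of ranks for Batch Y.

Sorted (descending): 27, 27, 26, 12, 11, 9, 9, 4, 3
The 2 values of 27 occupy positions 1–2 → average rank (1+2)/2 = 1.5.
The 2 values of 9 occupy positions 6–7 → average rank (6+7)/2 = 6.5.
Batch Y values → pooled ranks: 9→6.5, 11→5, 26→3, 9→6.5, 27→1.5
Rank sum = 6.5 + 5 + 3 + 6.5 + 1.5 = 22.5

22.5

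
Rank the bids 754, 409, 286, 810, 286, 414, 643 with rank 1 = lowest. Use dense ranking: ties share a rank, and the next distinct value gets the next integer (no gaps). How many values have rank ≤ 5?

6

Sorted (ascending): 286, 286, 409, 414, 643, 754, 810
The 2 values of 286 share dense rank 1.
Remaining distinct values take the next consecutive integers.
Ranks ≤ 5: {1, 1, 2, 3, 4, 5} → 6 values.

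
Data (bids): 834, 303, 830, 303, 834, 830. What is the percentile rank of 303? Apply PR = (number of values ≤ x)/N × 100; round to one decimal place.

33.3

N = 6.
Strictly below 303: 0. Equal to 303: 2.
PR = 2/6 × 100 = 33.3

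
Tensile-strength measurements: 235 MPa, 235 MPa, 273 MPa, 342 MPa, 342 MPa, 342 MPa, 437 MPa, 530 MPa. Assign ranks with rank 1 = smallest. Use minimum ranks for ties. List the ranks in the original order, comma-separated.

Sorted (ascending): 235, 235, 273, 342, 342, 342, 437, 530
The 2 values of 235 occupy positions 1–2 → each gets rank 1.
The 3 values of 342 occupy positions 4–6 → each gets rank 4.

1, 1, 3, 4, 4, 4, 7, 8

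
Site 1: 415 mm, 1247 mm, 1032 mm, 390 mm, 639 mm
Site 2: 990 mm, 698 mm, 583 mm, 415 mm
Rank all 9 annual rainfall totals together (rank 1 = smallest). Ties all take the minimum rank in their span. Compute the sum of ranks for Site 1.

25

Sorted (ascending): 390, 415, 415, 583, 639, 698, 990, 1032, 1247
The 2 values of 415 occupy positions 2–3 → each gets rank 2.
Site 1 values → pooled ranks: 415→2, 1247→9, 1032→8, 390→1, 639→5
Rank sum = 2 + 9 + 8 + 1 + 5 = 25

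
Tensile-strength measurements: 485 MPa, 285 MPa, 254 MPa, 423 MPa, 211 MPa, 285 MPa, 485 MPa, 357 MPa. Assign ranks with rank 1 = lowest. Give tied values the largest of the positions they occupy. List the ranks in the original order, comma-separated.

8, 4, 2, 6, 1, 4, 8, 5

Sorted (ascending): 211, 254, 285, 285, 357, 423, 485, 485
The 2 values of 285 occupy positions 3–4 → each gets rank 4.
The 2 values of 485 occupy positions 7–8 → each gets rank 8.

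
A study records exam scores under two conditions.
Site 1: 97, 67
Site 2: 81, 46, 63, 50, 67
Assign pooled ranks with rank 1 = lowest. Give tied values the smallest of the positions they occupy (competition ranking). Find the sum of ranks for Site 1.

11

Sorted (ascending): 46, 50, 63, 67, 67, 81, 97
The 2 values of 67 occupy positions 4–5 → each gets rank 4.
Site 1 values → pooled ranks: 97→7, 67→4
Rank sum = 7 + 4 = 11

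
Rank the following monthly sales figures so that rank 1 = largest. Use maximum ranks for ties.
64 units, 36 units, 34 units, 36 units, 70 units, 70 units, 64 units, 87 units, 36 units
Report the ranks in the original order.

Sorted (descending): 87, 70, 70, 64, 64, 36, 36, 36, 34
The 2 values of 70 occupy positions 2–3 → each gets rank 3.
The 2 values of 64 occupy positions 4–5 → each gets rank 5.
The 3 values of 36 occupy positions 6–8 → each gets rank 8.

5, 8, 9, 8, 3, 3, 5, 1, 8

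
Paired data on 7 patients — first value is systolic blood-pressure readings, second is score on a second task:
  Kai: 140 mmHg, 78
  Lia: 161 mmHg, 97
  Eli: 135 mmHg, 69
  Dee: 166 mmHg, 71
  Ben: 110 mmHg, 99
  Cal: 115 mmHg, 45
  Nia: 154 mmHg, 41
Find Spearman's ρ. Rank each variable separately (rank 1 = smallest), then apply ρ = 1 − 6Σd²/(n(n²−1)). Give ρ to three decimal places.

-0.107

Ranks of variable 1: 4, 6, 3, 7, 1, 2, 5
Ranks of variable 2: 5, 6, 3, 4, 7, 2, 1
d = r₁ − r₂: -1, 0, 0, 3, -6, 0, 4
d²: 1, 0, 0, 9, 36, 0, 16; Σd² = 62
ρ = 1 − 6·62/(7·48) = 1 − 372/336 = -0.107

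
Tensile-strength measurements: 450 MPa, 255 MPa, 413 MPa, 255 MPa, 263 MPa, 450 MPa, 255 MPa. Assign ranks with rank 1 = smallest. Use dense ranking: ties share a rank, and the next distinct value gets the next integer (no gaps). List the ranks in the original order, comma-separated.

Sorted (ascending): 255, 255, 255, 263, 413, 450, 450
The 3 values of 255 share dense rank 1.
The 2 values of 450 share dense rank 4.
Remaining distinct values take the next consecutive integers.

4, 1, 3, 1, 2, 4, 1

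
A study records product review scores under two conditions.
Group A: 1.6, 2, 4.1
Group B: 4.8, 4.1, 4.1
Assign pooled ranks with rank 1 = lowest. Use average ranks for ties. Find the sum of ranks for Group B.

14

Sorted (ascending): 1.6, 2, 4.1, 4.1, 4.1, 4.8
The 3 values of 4.1 occupy positions 3–5 → average rank 4.
Group B values → pooled ranks: 4.8→6, 4.1→4, 4.1→4
Rank sum = 6 + 4 + 4 = 14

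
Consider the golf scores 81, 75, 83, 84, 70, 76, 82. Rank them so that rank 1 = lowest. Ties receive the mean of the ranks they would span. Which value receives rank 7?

84

Sorted (ascending): 70, 75, 76, 81, 82, 83, 84
No ties — each value takes its position as its rank.
Rank 7 → value 84.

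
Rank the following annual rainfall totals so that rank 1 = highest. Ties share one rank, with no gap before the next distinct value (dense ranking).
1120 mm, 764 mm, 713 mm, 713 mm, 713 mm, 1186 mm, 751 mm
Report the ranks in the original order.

Sorted (descending): 1186, 1120, 764, 751, 713, 713, 713
The 3 values of 713 share dense rank 5.
Remaining distinct values take the next consecutive integers.

2, 3, 5, 5, 5, 1, 4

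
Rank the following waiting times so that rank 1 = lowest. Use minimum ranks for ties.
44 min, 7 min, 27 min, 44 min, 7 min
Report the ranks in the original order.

Sorted (ascending): 7, 7, 27, 44, 44
The 2 values of 7 occupy positions 1–2 → each gets rank 1.
The 2 values of 44 occupy positions 4–5 → each gets rank 4.

4, 1, 3, 4, 1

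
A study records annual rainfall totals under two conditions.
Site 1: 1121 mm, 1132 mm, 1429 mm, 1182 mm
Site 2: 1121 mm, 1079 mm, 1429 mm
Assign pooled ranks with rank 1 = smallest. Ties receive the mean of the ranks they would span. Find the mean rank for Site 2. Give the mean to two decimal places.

3.33

Sorted (ascending): 1079, 1121, 1121, 1132, 1182, 1429, 1429
The 2 values of 1121 occupy positions 2–3 → average rank (2+3)/2 = 2.5.
The 2 values of 1429 occupy positions 6–7 → average rank (6+7)/2 = 6.5.
Site 2 values → pooled ranks: 1121→2.5, 1079→1, 1429→6.5
Mean rank = (2.5 + 1 + 6.5) / 3 = 3.33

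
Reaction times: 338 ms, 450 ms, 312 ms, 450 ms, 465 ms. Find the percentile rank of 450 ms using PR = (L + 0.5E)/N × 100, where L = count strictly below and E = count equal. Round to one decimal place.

N = 5.
Strictly below 450: 2. Equal to 450: 2.
PR = (2 + 0.5·2)/5 × 100 = 60.0

60.0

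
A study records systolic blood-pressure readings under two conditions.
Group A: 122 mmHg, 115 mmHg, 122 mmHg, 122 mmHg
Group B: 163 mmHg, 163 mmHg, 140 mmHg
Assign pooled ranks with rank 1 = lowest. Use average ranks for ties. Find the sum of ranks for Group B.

Sorted (ascending): 115, 122, 122, 122, 140, 163, 163
The 3 values of 122 occupy positions 2–4 → average rank 3.
The 2 values of 163 occupy positions 6–7 → average rank (6+7)/2 = 6.5.
Group B values → pooled ranks: 163→6.5, 163→6.5, 140→5
Rank sum = 6.5 + 6.5 + 5 = 18

18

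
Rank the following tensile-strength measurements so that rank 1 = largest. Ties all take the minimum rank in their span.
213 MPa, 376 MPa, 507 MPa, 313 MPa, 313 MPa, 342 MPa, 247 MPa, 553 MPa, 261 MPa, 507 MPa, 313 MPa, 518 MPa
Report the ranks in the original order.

Sorted (descending): 553, 518, 507, 507, 376, 342, 313, 313, 313, 261, 247, 213
The 2 values of 507 occupy positions 3–4 → each gets rank 3.
The 3 values of 313 occupy positions 7–9 → each gets rank 7.

12, 5, 3, 7, 7, 6, 11, 1, 10, 3, 7, 2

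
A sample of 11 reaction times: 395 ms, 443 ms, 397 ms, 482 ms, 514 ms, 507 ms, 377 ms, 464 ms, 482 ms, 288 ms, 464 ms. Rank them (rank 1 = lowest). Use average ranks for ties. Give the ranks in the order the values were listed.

Sorted (ascending): 288, 377, 395, 397, 443, 464, 464, 482, 482, 507, 514
The 2 values of 464 occupy positions 6–7 → average rank (6+7)/2 = 6.5.
The 2 values of 482 occupy positions 8–9 → average rank (8+9)/2 = 8.5.

3, 5, 4, 8.5, 11, 10, 2, 6.5, 8.5, 1, 6.5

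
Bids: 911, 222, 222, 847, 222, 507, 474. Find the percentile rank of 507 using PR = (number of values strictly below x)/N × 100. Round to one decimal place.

N = 7.
Strictly below 507: 4. Equal to 507: 1.
PR = 4/7 × 100 = 57.1

57.1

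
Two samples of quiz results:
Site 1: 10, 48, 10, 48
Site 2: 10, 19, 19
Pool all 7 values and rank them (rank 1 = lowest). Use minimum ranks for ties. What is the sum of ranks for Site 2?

9

Sorted (ascending): 10, 10, 10, 19, 19, 48, 48
The 3 values of 10 occupy positions 1–3 → each gets rank 1.
The 2 values of 19 occupy positions 4–5 → each gets rank 4.
The 2 values of 48 occupy positions 6–7 → each gets rank 6.
Site 2 values → pooled ranks: 10→1, 19→4, 19→4
Rank sum = 1 + 4 + 4 = 9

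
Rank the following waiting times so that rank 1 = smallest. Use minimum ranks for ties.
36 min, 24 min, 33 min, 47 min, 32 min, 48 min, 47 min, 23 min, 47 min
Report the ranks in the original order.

5, 2, 4, 6, 3, 9, 6, 1, 6

Sorted (ascending): 23, 24, 32, 33, 36, 47, 47, 47, 48
The 3 values of 47 occupy positions 6–8 → each gets rank 6.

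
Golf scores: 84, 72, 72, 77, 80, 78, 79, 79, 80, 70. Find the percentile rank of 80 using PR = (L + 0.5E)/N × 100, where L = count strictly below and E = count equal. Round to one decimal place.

N = 10.
Strictly below 80: 7. Equal to 80: 2.
PR = (7 + 0.5·2)/10 × 100 = 80.0

80.0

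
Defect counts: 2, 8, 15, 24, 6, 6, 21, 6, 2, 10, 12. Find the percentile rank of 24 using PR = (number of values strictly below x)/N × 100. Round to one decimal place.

N = 11.
Strictly below 24: 10. Equal to 24: 1.
PR = 10/11 × 100 = 90.9

90.9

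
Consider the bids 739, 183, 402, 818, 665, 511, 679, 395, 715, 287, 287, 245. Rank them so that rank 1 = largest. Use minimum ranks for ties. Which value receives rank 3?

715

Sorted (descending): 818, 739, 715, 679, 665, 511, 402, 395, 287, 287, 245, 183
The 2 values of 287 occupy positions 9–10 → each gets rank 9.
Rank 3 → value 715.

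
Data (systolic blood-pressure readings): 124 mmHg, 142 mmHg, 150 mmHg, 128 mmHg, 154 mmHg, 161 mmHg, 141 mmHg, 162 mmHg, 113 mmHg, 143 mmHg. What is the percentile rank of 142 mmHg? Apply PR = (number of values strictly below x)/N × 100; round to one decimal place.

40.0

N = 10.
Strictly below 142: 4. Equal to 142: 1.
PR = 4/10 × 100 = 40.0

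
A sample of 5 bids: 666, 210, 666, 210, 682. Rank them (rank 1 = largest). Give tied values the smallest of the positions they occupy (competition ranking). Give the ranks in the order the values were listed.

2, 4, 2, 4, 1

Sorted (descending): 682, 666, 666, 210, 210
The 2 values of 666 occupy positions 2–3 → each gets rank 2.
The 2 values of 210 occupy positions 4–5 → each gets rank 4.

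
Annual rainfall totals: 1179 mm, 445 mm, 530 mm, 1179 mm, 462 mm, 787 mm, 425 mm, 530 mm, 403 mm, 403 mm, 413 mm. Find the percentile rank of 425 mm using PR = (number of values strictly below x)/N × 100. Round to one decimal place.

N = 11.
Strictly below 425: 3. Equal to 425: 1.
PR = 3/11 × 100 = 27.3

27.3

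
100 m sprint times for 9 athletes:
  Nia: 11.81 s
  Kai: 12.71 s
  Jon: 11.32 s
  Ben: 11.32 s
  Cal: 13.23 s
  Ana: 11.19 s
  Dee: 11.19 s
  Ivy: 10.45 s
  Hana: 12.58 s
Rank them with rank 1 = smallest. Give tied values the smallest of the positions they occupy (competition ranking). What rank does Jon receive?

Sorted (ascending): 10.45, 11.19, 11.19, 11.32, 11.32, 11.81, 12.58, 12.71, 13.23
The 2 values of 11.19 occupy positions 2–3 → each gets rank 2.
The 2 values of 11.32 occupy positions 4–5 → each gets rank 4.
Jon has value 11.32 s → rank 4.

4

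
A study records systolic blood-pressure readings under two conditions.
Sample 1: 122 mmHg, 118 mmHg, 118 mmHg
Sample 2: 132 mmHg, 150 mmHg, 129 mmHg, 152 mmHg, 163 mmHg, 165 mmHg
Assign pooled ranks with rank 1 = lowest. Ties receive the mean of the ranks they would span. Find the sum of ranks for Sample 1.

Sorted (ascending): 118, 118, 122, 129, 132, 150, 152, 163, 165
The 2 values of 118 occupy positions 1–2 → average rank (1+2)/2 = 1.5.
Sample 1 values → pooled ranks: 122→3, 118→1.5, 118→1.5
Rank sum = 3 + 1.5 + 1.5 = 6

6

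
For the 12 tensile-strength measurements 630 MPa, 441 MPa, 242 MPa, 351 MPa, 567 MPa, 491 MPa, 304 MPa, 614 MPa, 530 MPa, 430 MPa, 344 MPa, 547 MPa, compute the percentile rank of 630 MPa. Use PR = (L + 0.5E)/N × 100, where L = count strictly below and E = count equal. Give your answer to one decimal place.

95.8

N = 12.
Strictly below 630: 11. Equal to 630: 1.
PR = (11 + 0.5·1)/12 × 100 = 95.8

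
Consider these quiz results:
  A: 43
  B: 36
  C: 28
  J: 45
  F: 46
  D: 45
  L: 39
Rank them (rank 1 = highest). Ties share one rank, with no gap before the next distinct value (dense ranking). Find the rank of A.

Sorted (descending): 46, 45, 45, 43, 39, 36, 28
The 2 values of 45 share dense rank 2.
Remaining distinct values take the next consecutive integers.
A has value 43 → rank 3.

3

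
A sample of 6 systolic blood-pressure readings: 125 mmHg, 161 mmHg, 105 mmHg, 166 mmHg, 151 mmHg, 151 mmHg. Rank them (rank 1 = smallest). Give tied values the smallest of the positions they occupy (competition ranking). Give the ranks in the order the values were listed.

2, 5, 1, 6, 3, 3

Sorted (ascending): 105, 125, 151, 151, 161, 166
The 2 values of 151 occupy positions 3–4 → each gets rank 3.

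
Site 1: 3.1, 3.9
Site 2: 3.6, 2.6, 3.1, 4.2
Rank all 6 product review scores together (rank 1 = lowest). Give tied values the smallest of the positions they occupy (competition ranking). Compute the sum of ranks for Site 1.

7

Sorted (ascending): 2.6, 3.1, 3.1, 3.6, 3.9, 4.2
The 2 values of 3.1 occupy positions 2–3 → each gets rank 2.
Site 1 values → pooled ranks: 3.1→2, 3.9→5
Rank sum = 2 + 5 = 7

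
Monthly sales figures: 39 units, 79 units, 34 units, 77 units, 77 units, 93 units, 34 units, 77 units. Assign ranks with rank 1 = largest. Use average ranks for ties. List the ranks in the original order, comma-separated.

6, 2, 7.5, 4, 4, 1, 7.5, 4

Sorted (descending): 93, 79, 77, 77, 77, 39, 34, 34
The 3 values of 77 occupy positions 3–5 → average rank 4.
The 2 values of 34 occupy positions 7–8 → average rank (7+8)/2 = 7.5.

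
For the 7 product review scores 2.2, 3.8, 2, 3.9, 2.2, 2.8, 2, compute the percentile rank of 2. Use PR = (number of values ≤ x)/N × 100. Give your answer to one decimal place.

28.6

N = 7.
Strictly below 2: 0. Equal to 2: 2.
PR = 2/7 × 100 = 28.6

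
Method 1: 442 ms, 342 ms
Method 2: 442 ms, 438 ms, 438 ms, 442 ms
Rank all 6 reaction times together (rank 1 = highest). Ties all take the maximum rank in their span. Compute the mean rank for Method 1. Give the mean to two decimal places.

Sorted (descending): 442, 442, 442, 438, 438, 342
The 3 values of 442 occupy positions 1–3 → each gets rank 3.
The 2 values of 438 occupy positions 4–5 → each gets rank 5.
Method 1 values → pooled ranks: 442→3, 342→6
Mean rank = (3 + 6) / 2 = 4.50

4.50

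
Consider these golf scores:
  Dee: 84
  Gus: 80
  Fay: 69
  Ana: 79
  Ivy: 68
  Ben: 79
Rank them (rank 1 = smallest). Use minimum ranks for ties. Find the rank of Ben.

Sorted (ascending): 68, 69, 79, 79, 80, 84
The 2 values of 79 occupy positions 3–4 → each gets rank 3.
Ben has value 79 → rank 3.

3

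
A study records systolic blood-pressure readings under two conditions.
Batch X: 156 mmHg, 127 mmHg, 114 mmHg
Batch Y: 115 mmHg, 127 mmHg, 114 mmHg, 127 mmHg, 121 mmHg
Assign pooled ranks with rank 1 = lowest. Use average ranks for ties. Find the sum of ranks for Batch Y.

20.5

Sorted (ascending): 114, 114, 115, 121, 127, 127, 127, 156
The 2 values of 114 occupy positions 1–2 → average rank (1+2)/2 = 1.5.
The 3 values of 127 occupy positions 5–7 → average rank 6.
Batch Y values → pooled ranks: 115→3, 127→6, 114→1.5, 127→6, 121→4
Rank sum = 3 + 6 + 1.5 + 6 + 4 = 20.5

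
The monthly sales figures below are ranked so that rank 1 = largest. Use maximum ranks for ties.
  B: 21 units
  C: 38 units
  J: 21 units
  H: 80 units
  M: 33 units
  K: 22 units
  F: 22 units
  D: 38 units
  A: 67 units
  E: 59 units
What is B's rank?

Sorted (descending): 80, 67, 59, 38, 38, 33, 22, 22, 21, 21
The 2 values of 38 occupy positions 4–5 → each gets rank 5.
The 2 values of 22 occupy positions 7–8 → each gets rank 8.
The 2 values of 21 occupy positions 9–10 → each gets rank 10.
B has value 21 units → rank 10.

10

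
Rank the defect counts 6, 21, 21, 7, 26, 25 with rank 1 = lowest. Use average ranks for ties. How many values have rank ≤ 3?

Sorted (ascending): 6, 7, 21, 21, 25, 26
The 2 values of 21 occupy positions 3–4 → average rank (3+4)/2 = 3.5.
Ranks ≤ 3: {1, 2} → 2 values.

2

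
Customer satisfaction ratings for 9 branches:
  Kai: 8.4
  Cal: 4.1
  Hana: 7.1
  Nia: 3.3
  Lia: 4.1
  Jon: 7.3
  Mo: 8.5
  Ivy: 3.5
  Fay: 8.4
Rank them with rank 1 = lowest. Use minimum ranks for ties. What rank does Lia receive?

Sorted (ascending): 3.3, 3.5, 4.1, 4.1, 7.1, 7.3, 8.4, 8.4, 8.5
The 2 values of 4.1 occupy positions 3–4 → each gets rank 3.
The 2 values of 8.4 occupy positions 7–8 → each gets rank 7.
Lia has value 4.1 → rank 3.

3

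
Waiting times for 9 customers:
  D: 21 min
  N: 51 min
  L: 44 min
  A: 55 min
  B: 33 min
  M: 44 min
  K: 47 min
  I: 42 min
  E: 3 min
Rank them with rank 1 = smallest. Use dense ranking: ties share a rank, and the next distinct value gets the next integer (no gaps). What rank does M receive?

Sorted (ascending): 3, 21, 33, 42, 44, 44, 47, 51, 55
The 2 values of 44 share dense rank 5.
Remaining distinct values take the next consecutive integers.
M has value 44 min → rank 5.

5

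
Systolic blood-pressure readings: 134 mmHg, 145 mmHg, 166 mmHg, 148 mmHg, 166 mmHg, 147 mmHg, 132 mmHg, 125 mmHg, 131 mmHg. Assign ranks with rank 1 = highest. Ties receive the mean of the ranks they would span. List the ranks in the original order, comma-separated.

Sorted (descending): 166, 166, 148, 147, 145, 134, 132, 131, 125
The 2 values of 166 occupy positions 1–2 → average rank (1+2)/2 = 1.5.

6, 5, 1.5, 3, 1.5, 4, 7, 9, 8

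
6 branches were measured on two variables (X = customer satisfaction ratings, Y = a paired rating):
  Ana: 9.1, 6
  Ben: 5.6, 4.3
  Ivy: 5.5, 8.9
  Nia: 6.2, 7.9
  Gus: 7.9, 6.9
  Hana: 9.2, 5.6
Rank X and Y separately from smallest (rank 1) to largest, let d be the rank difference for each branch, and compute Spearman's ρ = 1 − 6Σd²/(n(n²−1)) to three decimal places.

-0.429

Ranks of variable 1: 5, 2, 1, 3, 4, 6
Ranks of variable 2: 3, 1, 6, 5, 4, 2
d = r₁ − r₂: 2, 1, -5, -2, 0, 4
d²: 4, 1, 25, 4, 0, 16; Σd² = 50
ρ = 1 − 6·50/(6·35) = 1 − 300/210 = -0.429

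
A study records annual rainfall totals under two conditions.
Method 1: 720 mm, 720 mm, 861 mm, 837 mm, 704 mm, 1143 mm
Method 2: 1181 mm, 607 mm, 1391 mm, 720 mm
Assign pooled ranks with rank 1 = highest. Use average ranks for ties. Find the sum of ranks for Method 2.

Sorted (descending): 1391, 1181, 1143, 861, 837, 720, 720, 720, 704, 607
The 3 values of 720 occupy positions 6–8 → average rank 7.
Method 2 values → pooled ranks: 1181→2, 607→10, 1391→1, 720→7
Rank sum = 2 + 10 + 1 + 7 = 20

20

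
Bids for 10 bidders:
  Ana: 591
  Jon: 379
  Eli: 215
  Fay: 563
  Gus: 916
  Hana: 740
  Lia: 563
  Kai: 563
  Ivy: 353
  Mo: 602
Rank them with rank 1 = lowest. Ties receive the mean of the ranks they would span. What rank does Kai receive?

Sorted (ascending): 215, 353, 379, 563, 563, 563, 591, 602, 740, 916
The 3 values of 563 occupy positions 4–6 → average rank 5.
Kai has value 563 → rank 5.

5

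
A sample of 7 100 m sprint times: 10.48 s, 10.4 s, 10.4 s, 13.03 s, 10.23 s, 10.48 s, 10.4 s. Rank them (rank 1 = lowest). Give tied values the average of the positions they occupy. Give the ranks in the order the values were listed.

5.5, 3, 3, 7, 1, 5.5, 3

Sorted (ascending): 10.23, 10.4, 10.4, 10.4, 10.48, 10.48, 13.03
The 3 values of 10.4 occupy positions 2–4 → average rank 3.
The 2 values of 10.48 occupy positions 5–6 → average rank (5+6)/2 = 5.5.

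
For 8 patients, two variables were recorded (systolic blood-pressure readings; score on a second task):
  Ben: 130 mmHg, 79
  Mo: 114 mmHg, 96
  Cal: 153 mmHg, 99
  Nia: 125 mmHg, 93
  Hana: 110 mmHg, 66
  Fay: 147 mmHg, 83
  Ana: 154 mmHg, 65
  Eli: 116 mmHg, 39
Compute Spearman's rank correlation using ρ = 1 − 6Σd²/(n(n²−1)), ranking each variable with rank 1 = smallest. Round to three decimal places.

Ranks of variable 1: 5, 2, 7, 4, 1, 6, 8, 3
Ranks of variable 2: 4, 7, 8, 6, 3, 5, 2, 1
d = r₁ − r₂: 1, -5, -1, -2, -2, 1, 6, 2
d²: 1, 25, 1, 4, 4, 1, 36, 4; Σd² = 76
ρ = 1 − 6·76/(8·63) = 1 − 456/504 = 0.095

0.095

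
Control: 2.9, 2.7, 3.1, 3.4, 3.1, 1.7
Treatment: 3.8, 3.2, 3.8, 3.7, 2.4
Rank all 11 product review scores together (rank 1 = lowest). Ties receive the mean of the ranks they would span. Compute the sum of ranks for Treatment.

Sorted (ascending): 1.7, 2.4, 2.7, 2.9, 3.1, 3.1, 3.2, 3.4, 3.7, 3.8, 3.8
The 2 values of 3.1 occupy positions 5–6 → average rank (5+6)/2 = 5.5.
The 2 values of 3.8 occupy positions 10–11 → average rank (10+11)/2 = 10.5.
Treatment values → pooled ranks: 3.8→10.5, 3.2→7, 3.8→10.5, 3.7→9, 2.4→2
Rank sum = 10.5 + 7 + 10.5 + 9 + 2 = 39

39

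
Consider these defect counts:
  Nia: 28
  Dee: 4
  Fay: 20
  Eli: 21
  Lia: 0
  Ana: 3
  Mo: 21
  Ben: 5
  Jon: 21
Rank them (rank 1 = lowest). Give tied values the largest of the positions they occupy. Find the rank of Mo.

8

Sorted (ascending): 0, 3, 4, 5, 20, 21, 21, 21, 28
The 3 values of 21 occupy positions 6–8 → each gets rank 8.
Mo has value 21 → rank 8.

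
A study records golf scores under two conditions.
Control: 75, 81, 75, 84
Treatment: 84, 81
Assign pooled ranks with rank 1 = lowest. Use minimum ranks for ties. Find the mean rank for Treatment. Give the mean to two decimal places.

4.00

Sorted (ascending): 75, 75, 81, 81, 84, 84
The 2 values of 75 occupy positions 1–2 → each gets rank 1.
The 2 values of 81 occupy positions 3–4 → each gets rank 3.
The 2 values of 84 occupy positions 5–6 → each gets rank 5.
Treatment values → pooled ranks: 84→5, 81→3
Mean rank = (5 + 3) / 2 = 4.00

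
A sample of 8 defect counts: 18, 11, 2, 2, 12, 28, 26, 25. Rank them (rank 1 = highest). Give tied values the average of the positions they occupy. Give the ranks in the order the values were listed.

4, 6, 7.5, 7.5, 5, 1, 2, 3

Sorted (descending): 28, 26, 25, 18, 12, 11, 2, 2
The 2 values of 2 occupy positions 7–8 → average rank (7+8)/2 = 7.5.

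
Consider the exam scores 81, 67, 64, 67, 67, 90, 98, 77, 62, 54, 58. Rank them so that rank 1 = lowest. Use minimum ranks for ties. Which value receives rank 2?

58

Sorted (ascending): 54, 58, 62, 64, 67, 67, 67, 77, 81, 90, 98
The 3 values of 67 occupy positions 5–7 → each gets rank 5.
Rank 2 → value 58.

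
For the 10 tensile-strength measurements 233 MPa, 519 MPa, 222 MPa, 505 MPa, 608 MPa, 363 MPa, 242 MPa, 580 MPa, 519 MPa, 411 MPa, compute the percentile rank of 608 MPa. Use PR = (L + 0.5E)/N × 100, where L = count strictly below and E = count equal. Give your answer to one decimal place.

N = 10.
Strictly below 608: 9. Equal to 608: 1.
PR = (9 + 0.5·1)/10 × 100 = 95.0

95.0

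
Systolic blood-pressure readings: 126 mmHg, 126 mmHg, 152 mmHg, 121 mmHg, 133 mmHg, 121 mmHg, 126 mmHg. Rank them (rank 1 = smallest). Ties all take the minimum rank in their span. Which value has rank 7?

Sorted (ascending): 121, 121, 126, 126, 126, 133, 152
The 2 values of 121 occupy positions 1–2 → each gets rank 1.
The 3 values of 126 occupy positions 3–5 → each gets rank 3.
Rank 7 → value 152.

152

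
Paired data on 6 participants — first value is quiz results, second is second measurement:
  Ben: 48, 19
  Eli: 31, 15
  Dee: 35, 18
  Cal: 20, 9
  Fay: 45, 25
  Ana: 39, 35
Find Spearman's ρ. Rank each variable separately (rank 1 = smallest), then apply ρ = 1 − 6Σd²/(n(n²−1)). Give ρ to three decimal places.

0.771

Ranks of variable 1: 6, 2, 3, 1, 5, 4
Ranks of variable 2: 4, 2, 3, 1, 5, 6
d = r₁ − r₂: 2, 0, 0, 0, 0, -2
d²: 4, 0, 0, 0, 0, 4; Σd² = 8
ρ = 1 − 6·8/(6·35) = 1 − 48/210 = 0.771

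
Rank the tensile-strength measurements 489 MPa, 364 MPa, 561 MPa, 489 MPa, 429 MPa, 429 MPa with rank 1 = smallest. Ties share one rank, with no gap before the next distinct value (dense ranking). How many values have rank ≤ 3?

Sorted (ascending): 364, 429, 429, 489, 489, 561
The 2 values of 429 share dense rank 2.
The 2 values of 489 share dense rank 3.
Remaining distinct values take the next consecutive integers.
Ranks ≤ 3: {1, 2, 2, 3, 3} → 5 values.

5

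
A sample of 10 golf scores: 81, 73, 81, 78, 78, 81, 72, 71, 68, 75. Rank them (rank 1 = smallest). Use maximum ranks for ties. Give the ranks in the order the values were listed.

10, 4, 10, 7, 7, 10, 3, 2, 1, 5

Sorted (ascending): 68, 71, 72, 73, 75, 78, 78, 81, 81, 81
The 2 values of 78 occupy positions 6–7 → each gets rank 7.
The 3 values of 81 occupy positions 8–10 → each gets rank 10.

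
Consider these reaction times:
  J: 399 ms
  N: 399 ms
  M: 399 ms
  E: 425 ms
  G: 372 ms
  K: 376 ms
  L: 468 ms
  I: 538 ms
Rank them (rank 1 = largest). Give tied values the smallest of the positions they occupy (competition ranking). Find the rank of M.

4

Sorted (descending): 538, 468, 425, 399, 399, 399, 376, 372
The 3 values of 399 occupy positions 4–6 → each gets rank 4.
M has value 399 ms → rank 4.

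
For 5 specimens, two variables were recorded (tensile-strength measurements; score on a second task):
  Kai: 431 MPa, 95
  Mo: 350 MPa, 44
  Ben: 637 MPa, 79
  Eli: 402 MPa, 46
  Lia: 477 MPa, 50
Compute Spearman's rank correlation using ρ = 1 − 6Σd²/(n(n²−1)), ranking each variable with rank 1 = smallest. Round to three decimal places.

0.700

Ranks of variable 1: 3, 1, 5, 2, 4
Ranks of variable 2: 5, 1, 4, 2, 3
d = r₁ − r₂: -2, 0, 1, 0, 1
d²: 4, 0, 1, 0, 1; Σd² = 6
ρ = 1 − 6·6/(5·24) = 1 − 36/120 = 0.700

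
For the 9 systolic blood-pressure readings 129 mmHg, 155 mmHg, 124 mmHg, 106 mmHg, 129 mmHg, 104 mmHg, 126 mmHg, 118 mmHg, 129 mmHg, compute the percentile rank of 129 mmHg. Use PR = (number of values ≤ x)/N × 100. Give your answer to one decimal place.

N = 9.
Strictly below 129: 5. Equal to 129: 3.
PR = 8/9 × 100 = 88.9

88.9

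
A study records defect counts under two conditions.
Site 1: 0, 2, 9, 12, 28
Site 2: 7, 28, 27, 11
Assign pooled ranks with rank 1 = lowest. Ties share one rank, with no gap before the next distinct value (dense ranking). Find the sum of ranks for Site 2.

Sorted (ascending): 0, 2, 7, 9, 11, 12, 27, 28, 28
The 2 values of 28 share dense rank 8.
Remaining distinct values take the next consecutive integers.
Site 2 values → pooled ranks: 7→3, 28→8, 27→7, 11→5
Rank sum = 3 + 8 + 7 + 5 = 23

23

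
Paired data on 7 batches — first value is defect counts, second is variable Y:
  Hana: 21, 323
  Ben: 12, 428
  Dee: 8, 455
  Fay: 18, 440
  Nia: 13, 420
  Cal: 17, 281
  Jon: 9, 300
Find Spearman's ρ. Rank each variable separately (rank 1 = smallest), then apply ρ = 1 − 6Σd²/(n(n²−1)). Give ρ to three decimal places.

Ranks of variable 1: 7, 3, 1, 6, 4, 5, 2
Ranks of variable 2: 3, 5, 7, 6, 4, 1, 2
d = r₁ − r₂: 4, -2, -6, 0, 0, 4, 0
d²: 16, 4, 36, 0, 0, 16, 0; Σd² = 72
ρ = 1 − 6·72/(7·48) = 1 − 432/336 = -0.286

-0.286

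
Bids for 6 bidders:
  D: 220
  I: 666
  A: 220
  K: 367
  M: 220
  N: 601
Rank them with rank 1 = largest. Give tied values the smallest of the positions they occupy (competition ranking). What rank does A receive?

Sorted (descending): 666, 601, 367, 220, 220, 220
The 3 values of 220 occupy positions 4–6 → each gets rank 4.
A has value 220 → rank 4.

4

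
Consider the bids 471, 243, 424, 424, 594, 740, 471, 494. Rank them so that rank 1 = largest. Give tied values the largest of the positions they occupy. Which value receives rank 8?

Sorted (descending): 740, 594, 494, 471, 471, 424, 424, 243
The 2 values of 471 occupy positions 4–5 → each gets rank 5.
The 2 values of 424 occupy positions 6–7 → each gets rank 7.
Rank 8 → value 243.

243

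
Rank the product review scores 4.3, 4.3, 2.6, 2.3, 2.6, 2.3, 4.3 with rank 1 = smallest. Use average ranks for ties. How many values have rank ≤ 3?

2

Sorted (ascending): 2.3, 2.3, 2.6, 2.6, 4.3, 4.3, 4.3
The 2 values of 2.3 occupy positions 1–2 → average rank (1+2)/2 = 1.5.
The 2 values of 2.6 occupy positions 3–4 → average rank (3+4)/2 = 3.5.
The 3 values of 4.3 occupy positions 5–7 → average rank 6.
Ranks ≤ 3: {1.5, 1.5} → 2 values.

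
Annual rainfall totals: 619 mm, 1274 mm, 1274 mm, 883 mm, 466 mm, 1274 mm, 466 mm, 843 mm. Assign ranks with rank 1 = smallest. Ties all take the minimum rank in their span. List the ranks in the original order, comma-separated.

3, 6, 6, 5, 1, 6, 1, 4

Sorted (ascending): 466, 466, 619, 843, 883, 1274, 1274, 1274
The 2 values of 466 occupy positions 1–2 → each gets rank 1.
The 3 values of 1274 occupy positions 6–8 → each gets rank 6.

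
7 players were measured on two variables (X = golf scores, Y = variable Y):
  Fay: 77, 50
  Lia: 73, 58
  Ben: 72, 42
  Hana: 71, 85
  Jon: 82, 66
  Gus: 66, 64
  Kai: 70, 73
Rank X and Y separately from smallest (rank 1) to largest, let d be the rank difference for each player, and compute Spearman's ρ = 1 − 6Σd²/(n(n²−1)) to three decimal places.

Ranks of variable 1: 6, 5, 4, 3, 7, 1, 2
Ranks of variable 2: 2, 3, 1, 7, 5, 4, 6
d = r₁ − r₂: 4, 2, 3, -4, 2, -3, -4
d²: 16, 4, 9, 16, 4, 9, 16; Σd² = 74
ρ = 1 − 6·74/(7·48) = 1 − 444/336 = -0.321

-0.321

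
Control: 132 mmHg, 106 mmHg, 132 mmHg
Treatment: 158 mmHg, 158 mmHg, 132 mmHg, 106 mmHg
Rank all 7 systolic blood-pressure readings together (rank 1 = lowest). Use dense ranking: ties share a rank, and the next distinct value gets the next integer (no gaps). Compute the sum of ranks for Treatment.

Sorted (ascending): 106, 106, 132, 132, 132, 158, 158
The 2 values of 106 share dense rank 1.
The 3 values of 132 share dense rank 2.
The 2 values of 158 share dense rank 3.
Treatment values → pooled ranks: 158→3, 158→3, 132→2, 106→1
Rank sum = 3 + 3 + 2 + 1 = 9

9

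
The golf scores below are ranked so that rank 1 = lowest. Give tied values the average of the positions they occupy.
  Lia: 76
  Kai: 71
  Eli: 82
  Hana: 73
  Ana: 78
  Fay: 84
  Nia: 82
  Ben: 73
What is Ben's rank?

Sorted (ascending): 71, 73, 73, 76, 78, 82, 82, 84
The 2 values of 73 occupy positions 2–3 → average rank (2+3)/2 = 2.5.
The 2 values of 82 occupy positions 6–7 → average rank (6+7)/2 = 6.5.
Ben has value 73 → rank 2.5.

2.5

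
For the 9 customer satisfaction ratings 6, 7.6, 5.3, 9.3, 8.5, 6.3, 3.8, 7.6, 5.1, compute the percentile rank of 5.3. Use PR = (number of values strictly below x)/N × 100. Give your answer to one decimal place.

N = 9.
Strictly below 5.3: 2. Equal to 5.3: 1.
PR = 2/9 × 100 = 22.2

22.2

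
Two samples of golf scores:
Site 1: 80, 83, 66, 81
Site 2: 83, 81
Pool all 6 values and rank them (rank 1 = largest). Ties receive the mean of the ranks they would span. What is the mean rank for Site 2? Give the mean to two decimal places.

2.50

Sorted (descending): 83, 83, 81, 81, 80, 66
The 2 values of 83 occupy positions 1–2 → average rank (1+2)/2 = 1.5.
The 2 values of 81 occupy positions 3–4 → average rank (3+4)/2 = 3.5.
Site 2 values → pooled ranks: 83→1.5, 81→3.5
Mean rank = (1.5 + 3.5) / 2 = 2.50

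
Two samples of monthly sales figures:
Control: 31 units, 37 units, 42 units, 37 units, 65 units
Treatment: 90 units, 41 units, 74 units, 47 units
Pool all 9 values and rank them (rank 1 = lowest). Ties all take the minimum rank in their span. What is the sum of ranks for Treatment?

Sorted (ascending): 31, 37, 37, 41, 42, 47, 65, 74, 90
The 2 values of 37 occupy positions 2–3 → each gets rank 2.
Treatment values → pooled ranks: 90→9, 41→4, 74→8, 47→6
Rank sum = 9 + 4 + 8 + 6 = 27

27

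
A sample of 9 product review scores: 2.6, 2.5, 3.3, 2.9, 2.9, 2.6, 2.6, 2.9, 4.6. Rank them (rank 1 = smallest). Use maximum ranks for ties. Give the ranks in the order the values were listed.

Sorted (ascending): 2.5, 2.6, 2.6, 2.6, 2.9, 2.9, 2.9, 3.3, 4.6
The 3 values of 2.6 occupy positions 2–4 → each gets rank 4.
The 3 values of 2.9 occupy positions 5–7 → each gets rank 7.

4, 1, 8, 7, 7, 4, 4, 7, 9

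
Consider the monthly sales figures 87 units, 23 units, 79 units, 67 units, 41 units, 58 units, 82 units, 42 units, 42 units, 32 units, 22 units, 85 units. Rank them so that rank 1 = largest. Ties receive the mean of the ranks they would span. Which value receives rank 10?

32

Sorted (descending): 87, 85, 82, 79, 67, 58, 42, 42, 41, 32, 23, 22
The 2 values of 42 occupy positions 7–8 → average rank (7+8)/2 = 7.5.
Rank 10 → value 32.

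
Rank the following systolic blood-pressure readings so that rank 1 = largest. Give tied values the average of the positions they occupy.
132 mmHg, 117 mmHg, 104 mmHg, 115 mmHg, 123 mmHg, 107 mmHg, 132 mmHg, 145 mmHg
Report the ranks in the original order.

Sorted (descending): 145, 132, 132, 123, 117, 115, 107, 104
The 2 values of 132 occupy positions 2–3 → average rank (2+3)/2 = 2.5.

2.5, 5, 8, 6, 4, 7, 2.5, 1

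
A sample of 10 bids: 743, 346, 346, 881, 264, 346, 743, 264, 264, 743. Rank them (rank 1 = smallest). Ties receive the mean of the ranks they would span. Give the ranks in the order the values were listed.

Sorted (ascending): 264, 264, 264, 346, 346, 346, 743, 743, 743, 881
The 3 values of 264 occupy positions 1–3 → average rank 2.
The 3 values of 346 occupy positions 4–6 → average rank 5.
The 3 values of 743 occupy positions 7–9 → average rank 8.

8, 5, 5, 10, 2, 5, 8, 2, 2, 8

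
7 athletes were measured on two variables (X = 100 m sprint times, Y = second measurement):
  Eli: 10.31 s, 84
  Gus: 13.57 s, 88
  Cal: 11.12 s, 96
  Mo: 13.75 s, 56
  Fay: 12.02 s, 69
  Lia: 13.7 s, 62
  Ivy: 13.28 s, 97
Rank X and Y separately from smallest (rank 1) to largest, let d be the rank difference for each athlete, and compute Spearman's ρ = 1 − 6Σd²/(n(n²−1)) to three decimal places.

Ranks of variable 1: 1, 5, 2, 7, 3, 6, 4
Ranks of variable 2: 4, 5, 6, 1, 3, 2, 7
d = r₁ − r₂: -3, 0, -4, 6, 0, 4, -3
d²: 9, 0, 16, 36, 0, 16, 9; Σd² = 86
ρ = 1 − 6·86/(7·48) = 1 − 516/336 = -0.536

-0.536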